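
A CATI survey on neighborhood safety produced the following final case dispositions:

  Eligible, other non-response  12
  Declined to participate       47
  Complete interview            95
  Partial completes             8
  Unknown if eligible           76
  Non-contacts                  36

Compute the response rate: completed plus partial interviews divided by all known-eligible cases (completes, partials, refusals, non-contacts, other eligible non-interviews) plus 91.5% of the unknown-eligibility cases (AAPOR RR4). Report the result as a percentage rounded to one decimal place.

38.5%

Top = 95 + 8 = 103
Eligible (known) = 95 + 8 + 47 + 36 + 12 = 198
e × U = 0.9150 × 76 = 69.54
Denom = 198 + 69.54 = 267.54
RR4 = 103 / 267.54 = 0.3850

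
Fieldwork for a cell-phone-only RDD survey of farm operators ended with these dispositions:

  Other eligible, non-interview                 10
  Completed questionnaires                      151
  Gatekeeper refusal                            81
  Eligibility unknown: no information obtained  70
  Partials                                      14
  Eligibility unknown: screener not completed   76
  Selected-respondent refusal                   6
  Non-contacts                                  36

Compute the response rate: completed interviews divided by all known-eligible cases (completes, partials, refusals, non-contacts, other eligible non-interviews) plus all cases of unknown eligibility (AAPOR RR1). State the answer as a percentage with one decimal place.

Refusal or break-off = 81 + 6 = 87
Unknown eligibility = 76 + 70 = 146
Numerator → 151
Base → 151 + 14 + 87 + 36 + 10 + 146 = 444
RR1 = 151 / 444 = 0.3401

34.0%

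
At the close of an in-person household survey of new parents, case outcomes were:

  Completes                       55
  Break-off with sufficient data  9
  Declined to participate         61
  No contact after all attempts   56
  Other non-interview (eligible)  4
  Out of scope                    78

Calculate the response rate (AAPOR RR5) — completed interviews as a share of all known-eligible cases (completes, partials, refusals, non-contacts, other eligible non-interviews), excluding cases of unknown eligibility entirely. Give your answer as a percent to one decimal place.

Num → 55
Base → 55 + 9 + 61 + 56 + 4 = 185
RR5 = 55 / 185 = 0.2973

29.7%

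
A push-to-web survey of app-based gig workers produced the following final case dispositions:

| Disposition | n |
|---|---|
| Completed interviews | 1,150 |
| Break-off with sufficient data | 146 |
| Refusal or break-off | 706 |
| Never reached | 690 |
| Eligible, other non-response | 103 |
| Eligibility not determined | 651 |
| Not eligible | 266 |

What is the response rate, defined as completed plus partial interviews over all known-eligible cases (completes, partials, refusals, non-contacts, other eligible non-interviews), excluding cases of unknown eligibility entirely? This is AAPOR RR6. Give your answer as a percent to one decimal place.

46.4%

Num → 1150 + 146 = 1296
Denominator → 1150 + 146 + 706 + 690 + 103 = 2795
RR6 = 1296 / 2795 = 0.4637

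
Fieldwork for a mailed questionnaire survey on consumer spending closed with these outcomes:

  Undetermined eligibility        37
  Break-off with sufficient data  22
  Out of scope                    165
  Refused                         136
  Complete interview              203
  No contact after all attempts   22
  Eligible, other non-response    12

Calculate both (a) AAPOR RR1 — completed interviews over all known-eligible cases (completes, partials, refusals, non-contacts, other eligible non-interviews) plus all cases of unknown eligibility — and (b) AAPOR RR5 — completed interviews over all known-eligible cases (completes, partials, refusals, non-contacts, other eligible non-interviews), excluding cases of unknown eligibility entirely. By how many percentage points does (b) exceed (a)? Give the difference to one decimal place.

Num: 203
Base: 203 + 22 + 136 + 22 + 12 + 37 = 432
RR1 = 203 / 432 = 0.4699
Base: 203 + 22 + 136 + 22 + 12 = 395
RR5 = 203 / 395 = 0.5139
Difference = 51.39 − 46.99 = 4.40 percentage points

4.4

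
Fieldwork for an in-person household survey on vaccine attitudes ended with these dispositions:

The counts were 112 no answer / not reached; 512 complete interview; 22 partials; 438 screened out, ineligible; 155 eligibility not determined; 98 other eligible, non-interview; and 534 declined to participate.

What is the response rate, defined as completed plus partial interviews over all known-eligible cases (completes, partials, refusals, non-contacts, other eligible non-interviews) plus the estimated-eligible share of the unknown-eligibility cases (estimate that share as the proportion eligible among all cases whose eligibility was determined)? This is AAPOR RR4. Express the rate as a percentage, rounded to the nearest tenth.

Num → 512 + 22 = 534
Known eligible → 512 + 22 + 534 + 112 + 98 = 1278
e = 1278 / (1278 + 438) = 1278 / 1716 = 0.7448
Estimated eligible among unknowns → 0.7448 × 155 = 115.44
Denom → 1278 + 115.44 = 1393.44
RR4 = 534 / 1393.44 = 0.3832

38.3%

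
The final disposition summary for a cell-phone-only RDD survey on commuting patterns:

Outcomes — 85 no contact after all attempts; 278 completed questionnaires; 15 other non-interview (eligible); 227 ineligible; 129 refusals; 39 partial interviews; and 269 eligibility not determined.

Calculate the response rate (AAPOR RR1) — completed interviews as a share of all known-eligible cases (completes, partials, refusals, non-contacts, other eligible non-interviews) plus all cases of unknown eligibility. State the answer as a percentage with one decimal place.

Num → 278
Denominator → 278 + 39 + 129 + 85 + 15 + 269 = 815
RR1 = 278 / 815 = 0.3411

34.1%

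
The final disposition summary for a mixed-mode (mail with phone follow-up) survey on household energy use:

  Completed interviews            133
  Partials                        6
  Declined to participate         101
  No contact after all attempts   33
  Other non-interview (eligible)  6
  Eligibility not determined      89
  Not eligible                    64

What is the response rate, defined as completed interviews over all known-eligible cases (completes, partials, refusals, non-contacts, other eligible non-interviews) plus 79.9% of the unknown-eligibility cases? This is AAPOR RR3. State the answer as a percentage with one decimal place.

Top → 133
Determined eligible → 133 + 6 + 101 + 33 + 6 = 279
Estimated eligible among unknowns → 0.7990 × 89 = 71.11
Denominator → 279 + 71.11 = 350.11
RR3 = 133 / 350.11 = 0.3799

38.0%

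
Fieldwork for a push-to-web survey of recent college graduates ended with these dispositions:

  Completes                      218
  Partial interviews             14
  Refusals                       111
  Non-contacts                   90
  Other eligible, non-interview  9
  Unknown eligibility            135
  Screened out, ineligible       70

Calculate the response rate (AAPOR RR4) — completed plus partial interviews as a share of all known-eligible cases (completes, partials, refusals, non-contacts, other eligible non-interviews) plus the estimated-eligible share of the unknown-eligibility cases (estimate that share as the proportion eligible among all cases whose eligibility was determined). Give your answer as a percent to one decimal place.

Num: 218 + 14 = 232
Eligible (known): 218 + 14 + 111 + 90 + 9 = 442
e = 442 / (442 + 70) = 442 / 512 = 0.8633
Eligible share of unknowns: 0.8633 × 135 = 116.55
Denom: 442 + 116.55 = 558.55
RR4 = 232 / 558.55 = 0.4154

41.5%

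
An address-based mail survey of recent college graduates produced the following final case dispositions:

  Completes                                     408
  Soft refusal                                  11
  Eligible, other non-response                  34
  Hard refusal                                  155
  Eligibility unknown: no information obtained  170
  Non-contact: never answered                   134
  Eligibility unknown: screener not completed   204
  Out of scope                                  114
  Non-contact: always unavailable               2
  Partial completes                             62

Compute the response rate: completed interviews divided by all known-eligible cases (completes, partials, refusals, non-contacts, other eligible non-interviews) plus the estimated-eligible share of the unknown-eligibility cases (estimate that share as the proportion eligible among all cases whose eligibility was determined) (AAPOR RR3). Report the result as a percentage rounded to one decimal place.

Declined to participate = 155 + 11 = 166
Non-contacts = 134 + 2 = 136
Unknown eligibility = 204 + 170 = 374
Num: 408
Eligible (known): 408 + 62 + 166 + 136 + 34 = 806
e = 806 / (806 + 114) = 806 / 920 = 0.8761
Estimated eligible among unknowns: 0.8761 × 374 = 327.66
Base: 806 + 327.66 = 1133.66
RR3 = 408 / 1133.66 = 0.3599

36.0%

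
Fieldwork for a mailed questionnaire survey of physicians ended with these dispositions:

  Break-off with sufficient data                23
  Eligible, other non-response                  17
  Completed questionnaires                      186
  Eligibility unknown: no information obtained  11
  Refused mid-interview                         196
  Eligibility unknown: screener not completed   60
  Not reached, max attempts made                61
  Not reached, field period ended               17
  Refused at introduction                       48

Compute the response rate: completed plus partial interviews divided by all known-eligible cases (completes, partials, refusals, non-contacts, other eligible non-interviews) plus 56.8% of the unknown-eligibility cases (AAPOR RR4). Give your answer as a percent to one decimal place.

35.5%

Declined to participate = 48 + 196 = 244
Non-contacts = 17 + 61 = 78
Undetermined eligibility = 60 + 11 = 71
Num → 186 + 23 = 209
Known eligible → 186 + 23 + 244 + 78 + 17 = 548
e × U → 0.5680 × 71 = 40.33
Denom → 548 + 40.33 = 588.33
RR4 = 209 / 588.33 = 0.3552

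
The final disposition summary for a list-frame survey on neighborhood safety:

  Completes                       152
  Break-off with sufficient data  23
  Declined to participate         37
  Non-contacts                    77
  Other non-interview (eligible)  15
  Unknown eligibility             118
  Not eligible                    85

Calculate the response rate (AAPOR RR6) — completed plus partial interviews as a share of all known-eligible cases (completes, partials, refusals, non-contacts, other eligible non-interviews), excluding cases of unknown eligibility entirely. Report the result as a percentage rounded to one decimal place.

Top → 152 + 23 = 175
Base → 152 + 23 + 37 + 77 + 15 = 304
RR6 = 175 / 304 = 0.5757

57.6%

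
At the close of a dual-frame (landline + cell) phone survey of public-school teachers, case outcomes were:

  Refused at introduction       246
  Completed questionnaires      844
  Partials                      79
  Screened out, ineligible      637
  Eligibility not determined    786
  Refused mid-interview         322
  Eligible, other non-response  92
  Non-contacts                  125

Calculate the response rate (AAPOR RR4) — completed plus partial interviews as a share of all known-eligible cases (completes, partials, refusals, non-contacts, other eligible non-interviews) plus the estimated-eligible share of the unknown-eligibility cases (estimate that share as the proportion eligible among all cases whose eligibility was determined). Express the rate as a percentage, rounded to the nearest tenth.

40.5%

Declined to participate = 246 + 322 = 568
Numerator → 844 + 79 = 923
Determined eligible → 844 + 79 + 568 + 125 + 92 = 1708
e = 1708 / (1708 + 637) = 1708 / 2345 = 0.7284
Estimated eligible among unknowns → 0.7284 × 786 = 572.52
Denominator → 1708 + 572.52 = 2280.52
RR4 = 923 / 2280.52 = 0.4047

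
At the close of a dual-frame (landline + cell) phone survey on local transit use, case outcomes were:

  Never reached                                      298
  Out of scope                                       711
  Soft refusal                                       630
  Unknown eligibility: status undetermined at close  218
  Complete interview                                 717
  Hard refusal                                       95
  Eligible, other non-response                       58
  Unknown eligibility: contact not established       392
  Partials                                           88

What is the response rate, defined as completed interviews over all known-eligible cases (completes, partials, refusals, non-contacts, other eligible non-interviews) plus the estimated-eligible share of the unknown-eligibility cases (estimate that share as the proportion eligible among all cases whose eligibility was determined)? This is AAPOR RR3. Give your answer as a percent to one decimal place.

30.8%

Refused = 95 + 630 = 725
Eligibility not determined = 392 + 218 = 610
Numerator: 717
Eligible (known): 717 + 88 + 725 + 298 + 58 = 1886
e = 1886 / (1886 + 711) = 1886 / 2597 = 0.7262
Eligible share of unknowns: 0.7262 × 610 = 442.98
Denom: 1886 + 442.98 = 2328.98
RR3 = 717 / 2328.98 = 0.3079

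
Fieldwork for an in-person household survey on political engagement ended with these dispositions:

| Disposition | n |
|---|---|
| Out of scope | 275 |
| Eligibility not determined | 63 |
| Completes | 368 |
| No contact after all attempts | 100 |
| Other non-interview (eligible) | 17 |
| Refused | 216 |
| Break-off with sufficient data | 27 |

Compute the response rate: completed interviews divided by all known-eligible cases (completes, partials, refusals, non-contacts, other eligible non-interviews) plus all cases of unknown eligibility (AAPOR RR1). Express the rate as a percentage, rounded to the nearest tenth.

Top → 368
Base → 368 + 27 + 216 + 100 + 17 + 63 = 791
RR1 = 368 / 791 = 0.4652

46.5%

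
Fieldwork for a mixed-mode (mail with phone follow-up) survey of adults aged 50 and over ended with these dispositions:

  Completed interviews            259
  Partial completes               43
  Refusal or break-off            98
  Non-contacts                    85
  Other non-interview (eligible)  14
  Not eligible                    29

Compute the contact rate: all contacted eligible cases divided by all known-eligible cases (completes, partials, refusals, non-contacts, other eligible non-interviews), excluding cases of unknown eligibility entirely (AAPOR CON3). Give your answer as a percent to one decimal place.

83.0%

Num → 259 + 43 + 98 + 14 = 414
Denominator → 259 + 43 + 98 + 85 + 14 = 499
CON3 = 414 / 499 = 0.8297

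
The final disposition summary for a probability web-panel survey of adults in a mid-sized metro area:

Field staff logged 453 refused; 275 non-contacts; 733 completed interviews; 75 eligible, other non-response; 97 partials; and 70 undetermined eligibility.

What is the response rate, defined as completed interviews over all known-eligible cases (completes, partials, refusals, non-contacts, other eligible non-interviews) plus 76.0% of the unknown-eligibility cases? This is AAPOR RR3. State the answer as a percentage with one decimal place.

43.5%

Top: 733
Determined eligible: 733 + 97 + 453 + 275 + 75 = 1633
Eligible share of unknowns: 0.7600 × 70 = 53.20
Denominator: 1633 + 53.20 = 1686.20
RR3 = 733 / 1686.20 = 0.4347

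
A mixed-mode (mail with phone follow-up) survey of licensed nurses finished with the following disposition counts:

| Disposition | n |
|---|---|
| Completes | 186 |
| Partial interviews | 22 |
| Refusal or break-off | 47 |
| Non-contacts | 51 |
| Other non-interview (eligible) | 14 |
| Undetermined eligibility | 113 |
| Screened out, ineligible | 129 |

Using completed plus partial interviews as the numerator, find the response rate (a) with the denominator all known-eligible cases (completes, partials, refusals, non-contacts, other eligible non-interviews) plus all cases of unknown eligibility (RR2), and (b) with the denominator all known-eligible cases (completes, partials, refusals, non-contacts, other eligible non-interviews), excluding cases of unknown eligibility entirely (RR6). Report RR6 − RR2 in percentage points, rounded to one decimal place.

17.0

Num → 186 + 22 = 208
Denominator → 186 + 22 + 47 + 51 + 14 + 113 = 433
RR2 = 208 / 433 = 0.4804
Denominator → 186 + 22 + 47 + 51 + 14 = 320
RR6 = 208 / 320 = 0.6500
Difference = 65.00 − 48.04 = 16.96 percentage points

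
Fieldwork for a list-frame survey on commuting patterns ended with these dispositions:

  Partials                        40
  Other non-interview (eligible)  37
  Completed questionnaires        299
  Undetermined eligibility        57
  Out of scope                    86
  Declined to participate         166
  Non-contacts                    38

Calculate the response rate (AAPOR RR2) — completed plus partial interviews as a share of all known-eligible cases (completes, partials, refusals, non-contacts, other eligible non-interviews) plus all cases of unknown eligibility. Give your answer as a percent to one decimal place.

Numerator: 299 + 40 = 339
Denominator: 299 + 40 + 166 + 38 + 37 + 57 = 637
RR2 = 339 / 637 = 0.5322

53.2%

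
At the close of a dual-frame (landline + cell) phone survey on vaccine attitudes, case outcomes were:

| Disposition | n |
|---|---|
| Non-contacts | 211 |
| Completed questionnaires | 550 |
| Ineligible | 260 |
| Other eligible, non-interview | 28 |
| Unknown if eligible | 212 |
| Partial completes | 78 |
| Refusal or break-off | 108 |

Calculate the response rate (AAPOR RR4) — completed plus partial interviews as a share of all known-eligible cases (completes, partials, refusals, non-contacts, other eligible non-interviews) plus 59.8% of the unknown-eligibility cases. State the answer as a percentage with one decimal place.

57.0%

Numerator = 550 + 78 = 628
Known eligible = 550 + 78 + 108 + 211 + 28 = 975
Eligible share of unknowns = 0.5980 × 212 = 126.78
Base = 975 + 126.78 = 1101.78
RR4 = 628 / 1101.78 = 0.5700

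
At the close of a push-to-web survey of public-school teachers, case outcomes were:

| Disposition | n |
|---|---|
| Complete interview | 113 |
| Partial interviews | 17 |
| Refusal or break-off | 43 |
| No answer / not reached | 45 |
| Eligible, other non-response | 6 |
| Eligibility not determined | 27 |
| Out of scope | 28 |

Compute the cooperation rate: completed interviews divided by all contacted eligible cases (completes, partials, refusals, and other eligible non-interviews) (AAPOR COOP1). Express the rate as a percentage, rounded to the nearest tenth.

Numerator → 113
Denominator → 113 + 17 + 43 + 6 = 179
COOP1 = 113 / 179 = 0.6313

63.1%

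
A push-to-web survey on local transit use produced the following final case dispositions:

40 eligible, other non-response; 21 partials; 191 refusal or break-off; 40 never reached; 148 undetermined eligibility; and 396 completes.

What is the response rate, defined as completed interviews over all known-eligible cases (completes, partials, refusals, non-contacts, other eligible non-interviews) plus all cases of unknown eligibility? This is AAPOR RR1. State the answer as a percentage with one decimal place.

47.4%

Top: 396
Denominator: 396 + 21 + 191 + 40 + 40 + 148 = 836
RR1 = 396 / 836 = 0.4737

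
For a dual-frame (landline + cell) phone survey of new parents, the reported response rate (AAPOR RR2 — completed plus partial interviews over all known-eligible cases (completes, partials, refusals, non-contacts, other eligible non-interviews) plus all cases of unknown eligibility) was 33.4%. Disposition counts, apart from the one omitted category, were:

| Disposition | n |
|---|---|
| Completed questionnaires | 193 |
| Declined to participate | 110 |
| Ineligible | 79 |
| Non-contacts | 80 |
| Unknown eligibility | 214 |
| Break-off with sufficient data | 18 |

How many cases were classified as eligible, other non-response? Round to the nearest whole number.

Num → 193 + 18 = 211
RR2 = 211 / D = 0.334
D = 211 / 0.334 = 631.7
Rest of base = 615
eligible, other non-response = 631.7 − 615 ≈ 17

17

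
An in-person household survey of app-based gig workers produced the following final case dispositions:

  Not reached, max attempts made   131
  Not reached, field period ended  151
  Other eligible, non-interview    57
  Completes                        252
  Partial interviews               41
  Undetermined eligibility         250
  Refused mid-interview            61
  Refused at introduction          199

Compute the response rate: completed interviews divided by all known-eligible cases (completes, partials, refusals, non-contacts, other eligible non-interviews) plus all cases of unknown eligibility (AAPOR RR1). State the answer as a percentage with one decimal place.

22.1%

Refusals = 199 + 61 = 260
No answer / not reached = 151 + 131 = 282
Numerator = 252
Denom = 252 + 41 + 260 + 282 + 57 + 250 = 1142
RR1 = 252 / 1142 = 0.2207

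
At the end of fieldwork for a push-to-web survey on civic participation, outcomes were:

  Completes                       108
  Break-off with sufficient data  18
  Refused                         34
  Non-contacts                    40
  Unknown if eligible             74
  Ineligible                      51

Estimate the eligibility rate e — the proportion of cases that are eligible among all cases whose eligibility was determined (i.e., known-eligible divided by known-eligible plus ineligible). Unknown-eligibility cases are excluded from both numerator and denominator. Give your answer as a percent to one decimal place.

79.7%

Determined eligible → 108 + 18 + 34 + 40 = 200
e = 200 / (200 + 51) = 200 / 251 = 0.7968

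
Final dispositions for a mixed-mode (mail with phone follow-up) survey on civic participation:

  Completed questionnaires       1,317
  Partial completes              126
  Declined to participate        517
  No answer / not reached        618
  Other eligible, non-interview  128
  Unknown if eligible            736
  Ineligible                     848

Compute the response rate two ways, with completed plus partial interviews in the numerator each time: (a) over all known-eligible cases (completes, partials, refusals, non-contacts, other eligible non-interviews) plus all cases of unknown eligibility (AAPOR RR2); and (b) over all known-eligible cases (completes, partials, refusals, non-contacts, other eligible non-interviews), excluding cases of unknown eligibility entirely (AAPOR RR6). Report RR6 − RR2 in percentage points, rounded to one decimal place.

Numerator = 1317 + 126 = 1443
Denominator = 1317 + 126 + 517 + 618 + 128 + 736 = 3442
RR2 = 1443 / 3442 = 0.4192
Denominator = 1317 + 126 + 517 + 618 + 128 = 2706
RR6 = 1443 / 2706 = 0.5333
Difference = 53.33 − 41.92 = 11.41 percentage points

11.4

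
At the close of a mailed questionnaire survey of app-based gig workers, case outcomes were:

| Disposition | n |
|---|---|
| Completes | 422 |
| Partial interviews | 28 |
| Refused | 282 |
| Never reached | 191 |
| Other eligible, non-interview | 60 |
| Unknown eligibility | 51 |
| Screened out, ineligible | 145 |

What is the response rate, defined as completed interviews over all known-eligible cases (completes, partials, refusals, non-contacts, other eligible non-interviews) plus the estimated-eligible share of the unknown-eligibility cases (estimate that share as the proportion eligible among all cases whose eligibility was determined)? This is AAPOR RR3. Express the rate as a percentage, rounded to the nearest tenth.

41.1%

Numerator: 422
Eligible (known): 422 + 28 + 282 + 191 + 60 = 983
e = 983 / (983 + 145) = 983 / 1128 = 0.8715
e × U: 0.8715 × 51 = 44.45
Denom: 983 + 44.45 = 1027.45
RR3 = 422 / 1027.45 = 0.4107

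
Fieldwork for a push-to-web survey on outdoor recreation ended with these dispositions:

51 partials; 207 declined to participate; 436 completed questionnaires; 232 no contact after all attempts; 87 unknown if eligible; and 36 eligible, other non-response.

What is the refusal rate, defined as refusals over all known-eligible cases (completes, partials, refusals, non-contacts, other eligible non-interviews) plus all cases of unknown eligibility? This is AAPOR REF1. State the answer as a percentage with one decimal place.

19.7%

Numerator: 207
Denominator: 436 + 51 + 207 + 232 + 36 + 87 = 1049
REF1 = 207 / 1049 = 0.1973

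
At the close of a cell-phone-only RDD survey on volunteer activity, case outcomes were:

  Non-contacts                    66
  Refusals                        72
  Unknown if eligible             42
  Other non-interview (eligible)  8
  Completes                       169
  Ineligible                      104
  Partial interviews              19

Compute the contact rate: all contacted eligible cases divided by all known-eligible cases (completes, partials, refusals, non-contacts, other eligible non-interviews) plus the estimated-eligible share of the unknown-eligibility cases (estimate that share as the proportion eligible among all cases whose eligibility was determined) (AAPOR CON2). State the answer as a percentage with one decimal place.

73.2%

Num = 169 + 19 + 72 + 8 = 268
Eligible (known) = 169 + 19 + 72 + 66 + 8 = 334
e = 334 / (334 + 104) = 334 / 438 = 0.7626
Eligible share of unknowns = 0.7626 × 42 = 32.03
Base = 334 + 32.03 = 366.03
CON2 = 268 / 366.03 = 0.7322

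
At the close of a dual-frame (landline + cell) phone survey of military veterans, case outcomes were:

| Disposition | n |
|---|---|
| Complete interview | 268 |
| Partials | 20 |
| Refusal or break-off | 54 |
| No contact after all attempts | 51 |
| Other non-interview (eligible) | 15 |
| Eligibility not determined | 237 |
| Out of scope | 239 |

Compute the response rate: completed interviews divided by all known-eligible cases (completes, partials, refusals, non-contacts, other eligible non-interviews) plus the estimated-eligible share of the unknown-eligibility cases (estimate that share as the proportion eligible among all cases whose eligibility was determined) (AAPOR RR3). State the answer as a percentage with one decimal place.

48.1%

Num → 268
Determined eligible → 268 + 20 + 54 + 51 + 15 = 408
e = 408 / (408 + 239) = 408 / 647 = 0.6306
Estimated eligible among unknowns → 0.6306 × 237 = 149.45
Denom → 408 + 149.45 = 557.45
RR3 = 268 / 557.45 = 0.4808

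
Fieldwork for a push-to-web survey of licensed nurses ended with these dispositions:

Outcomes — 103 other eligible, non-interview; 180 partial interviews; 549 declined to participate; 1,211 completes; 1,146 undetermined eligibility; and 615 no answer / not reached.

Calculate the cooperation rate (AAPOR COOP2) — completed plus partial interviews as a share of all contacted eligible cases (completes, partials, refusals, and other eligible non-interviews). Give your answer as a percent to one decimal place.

Num: 1211 + 180 = 1391
Denom: 1211 + 180 + 549 + 103 = 2043
COOP2 = 1391 / 2043 = 0.6809

68.1%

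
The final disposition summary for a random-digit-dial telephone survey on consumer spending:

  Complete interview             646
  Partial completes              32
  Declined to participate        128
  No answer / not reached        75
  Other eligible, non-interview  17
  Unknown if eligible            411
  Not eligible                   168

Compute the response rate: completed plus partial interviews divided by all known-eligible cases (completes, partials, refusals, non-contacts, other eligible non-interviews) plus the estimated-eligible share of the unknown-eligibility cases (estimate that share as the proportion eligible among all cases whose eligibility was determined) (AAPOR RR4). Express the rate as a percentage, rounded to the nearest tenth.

Top → 646 + 32 = 678
Determined eligible → 646 + 32 + 128 + 75 + 17 = 898
e = 898 / (898 + 168) = 898 / 1066 = 0.8424
Estimated eligible among unknowns → 0.8424 × 411 = 346.23
Denominator → 898 + 346.23 = 1244.23
RR4 = 678 / 1244.23 = 0.5449

54.5%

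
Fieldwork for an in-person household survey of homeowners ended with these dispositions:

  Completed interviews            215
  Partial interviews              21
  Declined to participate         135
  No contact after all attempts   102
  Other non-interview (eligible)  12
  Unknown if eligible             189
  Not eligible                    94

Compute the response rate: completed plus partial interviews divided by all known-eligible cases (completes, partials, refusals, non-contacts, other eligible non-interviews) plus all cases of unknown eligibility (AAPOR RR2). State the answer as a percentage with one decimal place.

Numerator: 215 + 21 = 236
Denom: 215 + 21 + 135 + 102 + 12 + 189 = 674
RR2 = 236 / 674 = 0.3501

35.0%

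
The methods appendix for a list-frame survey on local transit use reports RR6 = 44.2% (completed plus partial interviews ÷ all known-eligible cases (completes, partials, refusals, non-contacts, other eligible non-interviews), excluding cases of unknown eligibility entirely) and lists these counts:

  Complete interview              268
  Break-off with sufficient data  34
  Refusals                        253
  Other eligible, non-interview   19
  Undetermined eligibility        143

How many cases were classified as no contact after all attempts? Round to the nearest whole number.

Numerator = 268 + 34 = 302
RR6 = 302 / D = 0.442
D = 302 / 0.442 = 683.3
Remaining denominator categories sum to 574
no contact after all attempts = 683.3 − 574 ≈ 109

109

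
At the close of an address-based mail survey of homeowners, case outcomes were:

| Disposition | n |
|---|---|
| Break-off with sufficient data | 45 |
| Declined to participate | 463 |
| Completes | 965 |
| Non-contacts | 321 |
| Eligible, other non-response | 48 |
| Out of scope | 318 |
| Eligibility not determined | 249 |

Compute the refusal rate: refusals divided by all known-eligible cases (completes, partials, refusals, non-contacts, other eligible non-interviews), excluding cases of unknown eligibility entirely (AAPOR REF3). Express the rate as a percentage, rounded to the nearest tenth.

Top = 463
Denom = 965 + 45 + 463 + 321 + 48 = 1842
REF3 = 463 / 1842 = 0.2514

25.1%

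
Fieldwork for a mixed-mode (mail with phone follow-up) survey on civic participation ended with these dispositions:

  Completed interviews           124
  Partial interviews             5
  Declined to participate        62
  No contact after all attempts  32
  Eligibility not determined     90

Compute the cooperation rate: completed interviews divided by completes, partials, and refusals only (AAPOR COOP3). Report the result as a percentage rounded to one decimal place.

64.9%

Numerator = 124
Base = 124 + 5 + 62 = 191
COOP3 = 124 / 191 = 0.6492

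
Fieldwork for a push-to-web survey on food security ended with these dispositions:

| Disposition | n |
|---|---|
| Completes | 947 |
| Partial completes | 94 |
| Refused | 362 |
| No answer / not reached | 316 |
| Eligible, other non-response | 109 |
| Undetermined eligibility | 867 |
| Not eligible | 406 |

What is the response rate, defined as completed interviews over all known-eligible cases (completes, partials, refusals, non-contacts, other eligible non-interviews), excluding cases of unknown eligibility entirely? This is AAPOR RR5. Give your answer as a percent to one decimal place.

51.8%

Numerator = 947
Denom = 947 + 94 + 362 + 316 + 109 = 1828
RR5 = 947 / 1828 = 0.5181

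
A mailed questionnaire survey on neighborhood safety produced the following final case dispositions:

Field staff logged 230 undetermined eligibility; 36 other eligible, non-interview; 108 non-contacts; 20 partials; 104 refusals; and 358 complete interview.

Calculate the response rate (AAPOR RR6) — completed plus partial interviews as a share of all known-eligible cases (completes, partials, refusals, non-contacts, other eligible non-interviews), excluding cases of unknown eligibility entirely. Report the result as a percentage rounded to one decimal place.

60.4%

Numerator → 358 + 20 = 378
Denominator → 358 + 20 + 104 + 108 + 36 = 626
RR6 = 378 / 626 = 0.6038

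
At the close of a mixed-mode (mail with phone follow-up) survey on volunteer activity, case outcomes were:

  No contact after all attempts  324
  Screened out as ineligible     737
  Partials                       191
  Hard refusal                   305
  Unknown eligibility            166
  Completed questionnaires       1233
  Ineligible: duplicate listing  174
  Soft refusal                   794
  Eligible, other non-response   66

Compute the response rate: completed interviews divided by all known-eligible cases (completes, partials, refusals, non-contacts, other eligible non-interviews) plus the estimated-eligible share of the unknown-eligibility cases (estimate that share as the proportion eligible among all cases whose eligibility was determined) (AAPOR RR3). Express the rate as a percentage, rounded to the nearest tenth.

40.6%

Refusal or break-off = 305 + 794 = 1099
Ineligible = 737 + 174 = 911
Top = 1233
Determined eligible = 1233 + 191 + 1099 + 324 + 66 = 2913
e = 2913 / (2913 + 911) = 2913 / 3824 = 0.7618
Eligible share of unknowns = 0.7618 × 166 = 126.46
Base = 2913 + 126.46 = 3039.46
RR3 = 1233 / 3039.46 = 0.4057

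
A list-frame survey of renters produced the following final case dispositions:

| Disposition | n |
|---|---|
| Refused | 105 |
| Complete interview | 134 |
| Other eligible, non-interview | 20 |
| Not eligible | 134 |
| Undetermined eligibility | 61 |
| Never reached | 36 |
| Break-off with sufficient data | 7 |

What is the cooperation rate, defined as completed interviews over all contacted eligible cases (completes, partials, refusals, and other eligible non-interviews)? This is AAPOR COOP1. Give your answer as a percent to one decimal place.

Top → 134
Denominator → 134 + 7 + 105 + 20 = 266
COOP1 = 134 / 266 = 0.5038

50.4%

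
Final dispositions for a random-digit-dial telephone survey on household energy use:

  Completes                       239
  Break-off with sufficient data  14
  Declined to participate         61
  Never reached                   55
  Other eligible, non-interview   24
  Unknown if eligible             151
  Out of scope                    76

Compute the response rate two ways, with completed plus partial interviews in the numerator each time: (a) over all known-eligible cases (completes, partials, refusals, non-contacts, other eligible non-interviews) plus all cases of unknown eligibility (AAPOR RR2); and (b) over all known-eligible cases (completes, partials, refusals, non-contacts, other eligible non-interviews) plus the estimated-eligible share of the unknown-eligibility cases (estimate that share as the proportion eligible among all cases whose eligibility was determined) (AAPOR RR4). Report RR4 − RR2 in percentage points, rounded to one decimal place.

Numerator = 239 + 14 = 253
Denom = 239 + 14 + 61 + 55 + 24 + 151 = 544
RR2 = 253 / 544 = 0.4651
Known eligible = 239 + 14 + 61 + 55 + 24 = 393
e = 393 / (393 + 76) = 393 / 469 = 0.8380
e × U = 0.8380 × 151 = 126.54
Denom = 393 + 126.54 = 519.54
RR4 = 253 / 519.54 = 0.4870
Difference = 48.70 − 46.51 = 2.19 percentage points

2.2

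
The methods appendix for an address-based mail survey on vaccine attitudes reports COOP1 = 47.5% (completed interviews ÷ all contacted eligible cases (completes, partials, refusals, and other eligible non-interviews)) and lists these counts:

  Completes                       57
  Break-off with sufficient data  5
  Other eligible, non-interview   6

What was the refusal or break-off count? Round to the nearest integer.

52

COOP1 = 57 / D = 0.475
D = 57 / 0.475 = 120.0
Remaining denominator categories sum to 68
refusal or break-off = 120.0 − 68 ≈ 52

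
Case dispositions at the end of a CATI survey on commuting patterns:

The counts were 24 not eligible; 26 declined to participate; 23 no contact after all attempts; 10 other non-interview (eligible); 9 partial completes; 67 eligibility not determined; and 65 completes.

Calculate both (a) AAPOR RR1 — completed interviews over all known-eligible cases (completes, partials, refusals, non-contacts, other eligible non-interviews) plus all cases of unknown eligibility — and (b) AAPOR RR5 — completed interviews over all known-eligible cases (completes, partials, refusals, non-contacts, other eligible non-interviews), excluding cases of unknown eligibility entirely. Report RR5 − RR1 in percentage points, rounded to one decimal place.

Num → 65
Base → 65 + 9 + 26 + 23 + 10 + 67 = 200
RR1 = 65 / 200 = 0.3250
Base → 65 + 9 + 26 + 23 + 10 = 133
RR5 = 65 / 133 = 0.4887
Difference = 48.87 − 32.50 = 16.37 percentage points

16.4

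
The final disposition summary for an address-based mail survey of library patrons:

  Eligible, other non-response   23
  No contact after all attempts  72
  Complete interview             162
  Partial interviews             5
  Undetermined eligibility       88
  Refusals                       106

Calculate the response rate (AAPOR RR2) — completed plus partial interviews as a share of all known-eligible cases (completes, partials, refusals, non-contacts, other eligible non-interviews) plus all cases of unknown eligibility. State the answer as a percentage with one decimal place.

36.6%

Numerator: 162 + 5 = 167
Denominator: 162 + 5 + 106 + 72 + 23 + 88 = 456
RR2 = 167 / 456 = 0.3662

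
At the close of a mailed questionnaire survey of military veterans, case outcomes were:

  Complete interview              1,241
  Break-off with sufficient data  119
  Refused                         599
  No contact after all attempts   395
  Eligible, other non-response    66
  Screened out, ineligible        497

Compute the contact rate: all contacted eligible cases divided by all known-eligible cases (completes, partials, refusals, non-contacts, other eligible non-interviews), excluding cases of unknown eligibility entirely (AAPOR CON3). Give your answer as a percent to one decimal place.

83.7%

Numerator → 1241 + 119 + 599 + 66 = 2025
Base → 1241 + 119 + 599 + 395 + 66 = 2420
CON3 = 2025 / 2420 = 0.8368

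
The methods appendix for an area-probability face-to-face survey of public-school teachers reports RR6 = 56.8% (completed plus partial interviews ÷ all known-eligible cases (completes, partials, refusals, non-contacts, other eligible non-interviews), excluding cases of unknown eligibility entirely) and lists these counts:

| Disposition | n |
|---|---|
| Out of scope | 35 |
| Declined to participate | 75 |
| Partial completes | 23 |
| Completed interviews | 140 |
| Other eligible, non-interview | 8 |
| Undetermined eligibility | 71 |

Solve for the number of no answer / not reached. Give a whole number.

41

Top = 140 + 23 = 163
RR6 = 163 / D = 0.568
D = 163 / 0.568 = 287.0
Remaining denominator categories sum to 246
no answer / not reached = 287.0 − 246 ≈ 41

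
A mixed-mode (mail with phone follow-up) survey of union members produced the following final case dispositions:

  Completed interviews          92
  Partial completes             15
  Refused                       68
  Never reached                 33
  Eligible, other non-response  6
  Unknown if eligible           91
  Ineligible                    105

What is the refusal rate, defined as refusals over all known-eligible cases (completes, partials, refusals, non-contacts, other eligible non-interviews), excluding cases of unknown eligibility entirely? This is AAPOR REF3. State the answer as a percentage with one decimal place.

31.8%

Numerator → 68
Denominator → 92 + 15 + 68 + 33 + 6 = 214
REF3 = 68 / 214 = 0.3178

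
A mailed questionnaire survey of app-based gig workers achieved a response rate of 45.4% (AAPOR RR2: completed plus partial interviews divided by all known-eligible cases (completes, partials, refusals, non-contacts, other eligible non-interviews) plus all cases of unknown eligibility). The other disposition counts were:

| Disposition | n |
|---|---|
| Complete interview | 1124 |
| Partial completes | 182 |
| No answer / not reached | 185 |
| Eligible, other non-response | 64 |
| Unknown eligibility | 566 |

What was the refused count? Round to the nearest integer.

756

Num → 1124 + 182 = 1306
RR2 = 1306 / D = 0.454
D = 1306 / 0.454 = 2876.7
Rest of base = 2121
refused = 2876.7 − 2121 ≈ 756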